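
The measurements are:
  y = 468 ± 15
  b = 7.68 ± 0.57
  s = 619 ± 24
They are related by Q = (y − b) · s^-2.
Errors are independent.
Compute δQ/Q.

0.0841

Let u = y − b = 460. δu = √(δy² + δb²) = √(225 + 0.325) = 15.0, so δu/u = 0.0326.
Q is then a monomial in u, s:
δQ/Q = √((δu/u)² + (-2·δs/s)²) = √(0.00106 + 0.00601) = 0.0841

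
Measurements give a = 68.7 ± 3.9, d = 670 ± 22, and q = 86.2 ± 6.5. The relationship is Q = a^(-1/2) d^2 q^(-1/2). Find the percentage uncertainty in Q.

8.09%

Products/powers → add relative errors in quadrature, weighted by exponent:
  (−½·δa/a)² = (-0.5×0.0568)² = 0.000806;  (2·δd/d)² = (2×0.0328)² = 0.00431;  (−½·δq/q)² = (-0.5×0.0754)² = 0.00142
δQ/Q = √(0.00654) = 0.0809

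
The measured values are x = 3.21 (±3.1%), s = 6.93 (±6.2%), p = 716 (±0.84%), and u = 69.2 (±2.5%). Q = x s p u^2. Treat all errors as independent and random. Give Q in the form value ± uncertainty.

(7.63 ± 0.655) × 10^7

Relative error in a monomial: (δQ/Q)² = Σ (nᵢ · δxᵢ/xᵢ)².
  (1·δx/x)² = (1×0.0310)² = 0.000961;  (1·δs/s)² = (1×0.0620)² = 0.00384;  (1·δp/p)² = (1×0.00840)² = 7.06e-05;  (2·δu/u)² = (2×0.0250)² = 0.00250
δQ/Q = √(0.00738) = 0.0859
Q = 7.63e+07, so δQ = 0.0859 × 7.63e+07 = 6.55e+06.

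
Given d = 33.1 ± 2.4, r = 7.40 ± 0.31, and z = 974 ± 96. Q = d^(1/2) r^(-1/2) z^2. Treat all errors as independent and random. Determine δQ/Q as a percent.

20.2%

For a monomial Q ∝ d^(1/2), r^(-1/2), z^2, fractional errors add in quadrature:
  (½·δd/d)² = (0.5×0.0725)² = 0.00131;  (−½·δr/r)² = (-0.5×0.0419)² = 0.000439;  (2·δz/z)² = (2×0.0986)² = 0.0389
δQ/Q = √(0.0406) = 0.202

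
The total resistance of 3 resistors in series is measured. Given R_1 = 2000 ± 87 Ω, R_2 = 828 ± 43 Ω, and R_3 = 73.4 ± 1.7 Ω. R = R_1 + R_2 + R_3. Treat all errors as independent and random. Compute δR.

Sums and differences: (δR)² = Σ (cᵢ δxᵢ)².
  (δR_1)² = 7570;  (δR_2)² = 1850;  (δR_3)² = 2.89
δR = √(9420) = 97.1 Ω

97.1 Ω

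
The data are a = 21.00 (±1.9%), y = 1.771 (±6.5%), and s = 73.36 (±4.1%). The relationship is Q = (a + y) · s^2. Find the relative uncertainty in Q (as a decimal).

0.0840

Let u = a + y = 22.77. δu = √(δa² + δy²) = √(0.159 + 0.0133) = 0.415, so δu/u = 0.0182.
Q is then a monomial in u, s:
δQ/Q = √((δu/u)² + (2·δs/s)²) = √(0.000333 + 0.00672) = 0.0840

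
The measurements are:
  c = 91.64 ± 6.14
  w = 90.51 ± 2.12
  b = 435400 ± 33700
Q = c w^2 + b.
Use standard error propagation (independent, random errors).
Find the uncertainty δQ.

70000

Let p = c·w^2 = 750700. δp/p = √((1·δc/c)² + (2·δw/w)²) = √(0.00449 + 0.00219) = 0.0818, so δp = 61400.
Q = p + b: δQ = √(δp² + δb²) = √(3.77e+09 + 1.14e+09) = 70000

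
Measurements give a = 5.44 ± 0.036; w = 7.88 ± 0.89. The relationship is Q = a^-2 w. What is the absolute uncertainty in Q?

Relative error in a monomial: (δQ/Q)² = Σ (nᵢ · δxᵢ/xᵢ)².
  (-2·δa/a)² = (-2×0.00662)² = 0.000175;  (1·δw/w)² = (1×0.113)² = 0.0128
δQ/Q = √(0.0129) = 0.114
Q = 0.266, so δQ = 0.114 × 0.266 = 0.0303.

0.0303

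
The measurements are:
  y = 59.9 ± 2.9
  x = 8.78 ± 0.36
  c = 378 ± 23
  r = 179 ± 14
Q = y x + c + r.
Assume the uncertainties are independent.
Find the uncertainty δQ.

Let p = y·x = 526. δp/p = √((1·δy/y)² + (1·δx/x)²) = √(0.00234 + 0.00168) = 0.0634, so δp = 33.4.
Q = p + c + r: δQ = √(δp² + δc² + δr²) = √(1110 + 529 + 196) = 42.9

42.9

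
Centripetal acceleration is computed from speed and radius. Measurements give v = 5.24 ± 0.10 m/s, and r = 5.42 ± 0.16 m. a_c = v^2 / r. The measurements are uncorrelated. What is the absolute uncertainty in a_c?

Relative error in a monomial: (δa_c/a_c)² = Σ (nᵢ · δxᵢ/xᵢ)².
  (2·δv/v)² = (2×0.0191)² = 0.00146;  (-1·δr/r)² = (-1×0.0295)² = 0.000871
δa_c/a_c = √(0.00233) = 0.0483
a_c = 5.07 m/s^2, so δa_c = 0.0483 × 5.07 = 0.244 m/s^2.

0.244 m/s^2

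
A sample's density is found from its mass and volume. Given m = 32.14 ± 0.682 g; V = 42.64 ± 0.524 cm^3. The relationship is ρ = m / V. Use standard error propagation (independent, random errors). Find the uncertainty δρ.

For a monomial ρ ∝ m, V^-1, fractional errors add in quadrature:
  (1·δm/m)² = (1×0.0212)² = 0.000450;  (-1·δV/V)² = (-1×0.0123)² = 0.000151
δρ/ρ = √(0.000601) = 0.0245
ρ = 0.7538 g/cm^3, so δρ = 0.0245 × 0.7538 = 0.0185 g/cm^3.

0.0185 g/cm^3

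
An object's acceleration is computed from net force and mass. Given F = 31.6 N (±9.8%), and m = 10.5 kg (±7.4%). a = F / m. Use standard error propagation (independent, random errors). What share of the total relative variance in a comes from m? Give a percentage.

36.3%

(δa/a)² = (1·δF/F)² + (-1·δm/m)²
  F term: (1×0.0980)² = 0.00960
  m term: (-1×0.0740)² = 0.00548
Total = 0.0151. Share from m = 0.00548/0.0151 = 0.363.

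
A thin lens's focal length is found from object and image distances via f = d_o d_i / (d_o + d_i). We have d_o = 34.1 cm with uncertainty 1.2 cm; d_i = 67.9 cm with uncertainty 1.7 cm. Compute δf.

∂f/∂d_o = (d_i/(d_o+d_i))² = 0.443;  ∂f/∂d_i = (d_o/(d_o+d_i))² = 0.112
δf = √((∂f/∂d_o · δd_o)² + (∂f/∂d_i · δd_i)²) = √(0.283 + 0.0361) = 0.565 cm

0.565 cm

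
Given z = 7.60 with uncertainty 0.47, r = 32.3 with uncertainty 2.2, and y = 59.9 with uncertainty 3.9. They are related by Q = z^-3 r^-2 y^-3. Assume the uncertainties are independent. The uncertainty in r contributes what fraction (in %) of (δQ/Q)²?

(δQ/Q)² = (-3·δz/z)² + (-2·δr/r)² + (-3·δy/y)²
  z term: (-3×0.0618)² = 0.0344
  r term: (-2×0.0681)² = 0.0186
  y term: (-3×0.0651)² = 0.0382
Total = 0.0911. Share from r = 0.0186/0.0911 = 0.204.

20.4%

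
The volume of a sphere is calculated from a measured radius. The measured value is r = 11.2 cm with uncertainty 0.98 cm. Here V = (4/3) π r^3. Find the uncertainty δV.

V ∝ r^3, so δV/V = |3| · δr/r = 3 × 0.0875 = 0.263.
V = 5880 cm^3, so δV = 0.263 × 5880 = 1540 cm^3.

1540 cm^3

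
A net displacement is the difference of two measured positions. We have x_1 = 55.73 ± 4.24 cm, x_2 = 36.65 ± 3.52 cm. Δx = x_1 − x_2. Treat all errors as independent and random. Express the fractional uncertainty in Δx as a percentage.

28.9%

Absolute uncertainties add in quadrature for a linear combination:
  (δx_1)² = 18.0;  (δx_2)² = 12.4
δΔx = √(30.4) = 5.51 cm
Δx = 19.08 cm, so δΔx/Δx = 5.51/19.08 = 0.289.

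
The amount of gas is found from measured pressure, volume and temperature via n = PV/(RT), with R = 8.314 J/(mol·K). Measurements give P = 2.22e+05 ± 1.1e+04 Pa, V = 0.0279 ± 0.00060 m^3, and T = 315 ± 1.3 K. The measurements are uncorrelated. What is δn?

Products/powers → add relative errors in quadrature, weighted by exponent:
  (1·δP/P)² = (1×0.0495)² = 0.00246;  (1·δV/V)² = (1×0.0215)² = 0.000462;  (-1·δT/T)² = (-1×0.00413)² = 1.7e-05
δn/n = √(0.00293) = 0.0542
n = 2.37 mol, so δn = 0.0542 × 2.37 = 0.128 mol.

0.128 mol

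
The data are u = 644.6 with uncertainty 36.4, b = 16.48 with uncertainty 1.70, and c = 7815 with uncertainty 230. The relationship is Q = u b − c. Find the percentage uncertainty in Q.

45.2%

Let p = u·b = 10620. δp/p = √((1·δu/u)² + (1·δb/b)²) = √(0.00319 + 0.0106) = 0.118, so δp = 1250.
Q = p − c: δQ = √(δp² + δc²) = √(1.56e+06 + 52900) = 1270
Q = 2808, so δQ/Q = 1270/2808 = 0.452.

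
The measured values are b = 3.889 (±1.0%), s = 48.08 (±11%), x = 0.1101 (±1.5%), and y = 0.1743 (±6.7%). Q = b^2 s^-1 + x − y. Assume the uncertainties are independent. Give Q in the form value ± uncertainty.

0.2504 ± 0.0371

Let p = b^2·s^-1 = 0.3146. δp/p = √((2·δb/b)² + (-1·δs/s)²) = √(0.000400 + 0.0121) = 0.112, so δp = 0.0352.
Q = p + x − y: δQ = √(δp² + δx² + δy²) = √(0.00124 + 2.73e-06 + 0.000136) = 0.0371
Q = 0.2504.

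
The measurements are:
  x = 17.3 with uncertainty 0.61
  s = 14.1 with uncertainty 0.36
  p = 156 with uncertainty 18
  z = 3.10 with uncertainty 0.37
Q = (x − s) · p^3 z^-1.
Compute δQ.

1.68e+06

Let u = x − s = 3.20. δu = √(δx² + δs²) = √(0.372 + 0.130) = 0.708, so δu/u = 0.221.
Q is then a monomial in u, p, z:
δQ/Q = √((δu/u)² + (3·δp/p)² + (-1·δz/z)²) = √(0.0490 + 0.120 + 0.0142) = 0.428
Q = 3.92e+06, so δQ = 0.428 × 3.92e+06 = 1.68e+06.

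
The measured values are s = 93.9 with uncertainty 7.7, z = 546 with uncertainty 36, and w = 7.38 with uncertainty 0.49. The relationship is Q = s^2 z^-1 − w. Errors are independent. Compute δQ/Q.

0.330

Let p = s^2·z^-1 = 16.1. δp/p = √((2·δs/s)² + (-1·δz/z)²) = √(0.0269 + 0.00435) = 0.177, so δp = 2.85.
Q = p − w: δQ = √(δp² + δw²) = √(8.15 + 0.240) = 2.90
Q = 8.77, so δQ/Q = 2.90/8.77 = 0.330.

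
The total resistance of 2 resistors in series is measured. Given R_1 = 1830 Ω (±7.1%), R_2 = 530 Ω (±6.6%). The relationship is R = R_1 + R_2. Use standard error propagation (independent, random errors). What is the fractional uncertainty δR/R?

0.0570

For a sum/difference, combine absolute errors in quadrature:
  (δR_1)² = 16900;  (δR_2)² = 1220
δR = √(18100) = 135 Ω
R = 2360 Ω, so δR/R = 135/2360 = 0.0570.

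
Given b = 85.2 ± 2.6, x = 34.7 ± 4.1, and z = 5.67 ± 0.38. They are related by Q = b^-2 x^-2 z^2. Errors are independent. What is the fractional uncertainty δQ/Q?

For a monomial Q ∝ b^-2, x^-2, z^2, fractional errors add in quadrature:
  (-2·δb/b)² = (-2×0.0305)² = 0.00373;  (-2·δx/x)² = (-2×0.118)² = 0.0558;  (2·δz/z)² = (2×0.0670)² = 0.0180
δQ/Q = √(0.0775) = 0.278

0.278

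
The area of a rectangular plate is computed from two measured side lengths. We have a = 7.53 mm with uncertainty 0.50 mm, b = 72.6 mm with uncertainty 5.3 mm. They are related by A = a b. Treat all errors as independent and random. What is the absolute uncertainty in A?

Products/powers → add relative errors in quadrature, weighted by exponent:
  (1·δa/a)² = (1×0.0664)² = 0.00441;  (1·δb/b)² = (1×0.0730)² = 0.00533
δA/A = √(0.00974) = 0.0987
A = 547 mm^2, so δA = 0.0987 × 547 = 53.9 mm^2.

53.9 mm^2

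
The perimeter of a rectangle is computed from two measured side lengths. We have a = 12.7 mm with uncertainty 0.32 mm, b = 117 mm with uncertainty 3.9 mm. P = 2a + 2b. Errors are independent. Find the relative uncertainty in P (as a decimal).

0.0302

Absolute uncertainties add in quadrature for a linear combination:
  (2·δa)² = 0.410;  (2·δb)² = 60.8
δP = √(61.2) = 7.83 mm
P = 259 mm, so δP/P = 7.83/259 = 0.0302.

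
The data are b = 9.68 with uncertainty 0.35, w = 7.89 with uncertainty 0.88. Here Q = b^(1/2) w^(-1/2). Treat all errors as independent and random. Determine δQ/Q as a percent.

Since Q is a product/quotient, work with relative uncertainties:
  (½·δb/b)² = (0.5×0.0362)² = 0.000327;  (−½·δw/w)² = (-0.5×0.112)² = 0.00311
δQ/Q = √(0.00344) = 0.0586

5.86%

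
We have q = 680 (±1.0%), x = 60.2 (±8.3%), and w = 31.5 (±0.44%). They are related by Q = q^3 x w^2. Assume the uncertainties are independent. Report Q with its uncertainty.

Each factor contributes (exponent × relative error)² to (δQ/Q)²:
  (3·δq/q)² = (3×0.0100)² = 0.000900;  (1·δx/x)² = (1×0.0830)² = 0.00689;  (2·δw/w)² = (2×0.00440)² = 7.74e-05
δQ/Q = √(0.00787) = 0.0887
Q = 1.88e+13, so δQ = 0.0887 × 1.88e+13 = 1.67e+12.

(1.88 ± 0.167) × 10^13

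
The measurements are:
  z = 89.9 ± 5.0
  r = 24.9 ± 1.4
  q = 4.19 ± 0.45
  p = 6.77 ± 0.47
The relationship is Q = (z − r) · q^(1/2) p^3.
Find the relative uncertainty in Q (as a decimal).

0.229

Let u = z − r = 65.0. δu = √(δz² + δr²) = √(25.0 + 1.96) = 5.19, so δu/u = 0.0799.
Q is then a monomial in u, q, p:
δQ/Q = √((δu/u)² + (½·δq/q)² + (3·δp/p)²) = √(0.00638 + 0.00288 + 0.0434) = 0.229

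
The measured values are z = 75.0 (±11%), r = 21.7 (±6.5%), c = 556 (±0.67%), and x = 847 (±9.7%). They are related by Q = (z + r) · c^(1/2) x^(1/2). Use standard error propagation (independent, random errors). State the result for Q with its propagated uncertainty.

Let u = z + r = 96.7. δu = √(δz² + δr²) = √(68.1 + 1.99) = 8.37, so δu/u = 0.0866.
Q is then a monomial in u, c, x:
δQ/Q = √((δu/u)² + (½·δc/c)² + (½·δx/x)²) = √(0.00749 + 1.12e-05 + 0.00235) = 0.0993
Q = 66400, so δQ = 0.0993 × 66400 = 6590.

66400 ± 6590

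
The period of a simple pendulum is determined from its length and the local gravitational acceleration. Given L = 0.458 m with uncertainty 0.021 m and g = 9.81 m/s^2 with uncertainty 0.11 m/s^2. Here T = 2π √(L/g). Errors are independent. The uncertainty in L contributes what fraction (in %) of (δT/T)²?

94.4%

(δT/T)² = (½·δL/L)² + (−½·δg/g)²
  L term: (0.5×0.0459)² = 0.000526
  g term: (-0.5×0.0112)² = 3.14e-05
Total = 0.000557. Share from L = 0.000526/0.000557 = 0.944.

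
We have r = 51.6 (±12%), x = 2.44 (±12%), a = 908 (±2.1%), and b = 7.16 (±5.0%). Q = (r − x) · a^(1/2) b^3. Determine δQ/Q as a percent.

Let u = r − x = 49.2. δu = √(δr² + δx²) = √(38.3 + 0.0857) = 6.20, so δu/u = 0.126.
Q is then a monomial in u, a, b:
δQ/Q = √((δu/u)² + (½·δa/a)² + (3·δb/b)²) = √(0.0159 + 0.000110 + 0.0225) = 0.196

19.6%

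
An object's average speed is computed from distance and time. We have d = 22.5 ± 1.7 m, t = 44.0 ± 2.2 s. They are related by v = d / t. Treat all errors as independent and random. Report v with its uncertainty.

0.511 ± 0.0463 m/s

v is a product of powers, so relative uncertainties combine in quadrature:
  (1·δd/d)² = (1×0.0756)² = 0.00571;  (-1·δt/t)² = (-1×0.0500)² = 0.00250
δv/v = √(0.00821) = 0.0906
v = 0.511 m/s, so δv = 0.0906 × 0.511 = 0.0463 m/s.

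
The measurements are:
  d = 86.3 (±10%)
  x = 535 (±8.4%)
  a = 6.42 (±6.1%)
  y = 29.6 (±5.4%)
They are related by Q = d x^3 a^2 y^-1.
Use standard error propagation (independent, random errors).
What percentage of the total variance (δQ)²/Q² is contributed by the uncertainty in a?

16.3%

(δQ/Q)² = (1·δd/d)² + (3·δx/x)² + (2·δa/a)² + (-1·δy/y)²
  d term: (1×0.100)² = 0.0100
  x term: (3×0.0840)² = 0.0635
  a term: (2×0.0610)² = 0.0149
  y term: (-1×0.0540)² = 0.00292
Total = 0.0913. Share from a = 0.0149/0.0913 = 0.163.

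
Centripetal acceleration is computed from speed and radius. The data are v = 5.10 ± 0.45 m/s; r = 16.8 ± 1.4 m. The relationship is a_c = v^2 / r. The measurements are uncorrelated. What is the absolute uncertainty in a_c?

0.302 m/s^2

For a monomial a_c ∝ v^2, r^-1, fractional errors add in quadrature:
  (2·δv/v)² = (2×0.0882)² = 0.0311;  (-1·δr/r)² = (-1×0.0833)² = 0.00694
δa_c/a_c = √(0.0381) = 0.195
a_c = 1.55 m/s^2, so δa_c = 0.195 × 1.55 = 0.302 m/s^2.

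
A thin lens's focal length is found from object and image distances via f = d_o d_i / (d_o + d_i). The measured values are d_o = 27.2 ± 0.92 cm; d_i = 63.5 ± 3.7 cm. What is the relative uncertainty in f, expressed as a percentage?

∂f/∂d_o = (d_i/(d_o+d_i))² = 0.490;  ∂f/∂d_i = (d_o/(d_o+d_i))² = 0.0899
δf = √((∂f/∂d_o · δd_o)² + (∂f/∂d_i · δd_i)²) = √(0.203 + 0.111) = 0.560 cm
f = 19.0 cm, so δf/f = 0.560/19.0 = 0.0294.

2.94%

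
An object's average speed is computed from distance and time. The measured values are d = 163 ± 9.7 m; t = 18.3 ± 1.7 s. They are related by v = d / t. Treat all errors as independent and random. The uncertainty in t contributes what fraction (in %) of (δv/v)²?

70.9%

(δv/v)² = (1·δd/d)² + (-1·δt/t)²
  d term: (1×0.0595)² = 0.00354
  t term: (-1×0.0929)² = 0.00863
Total = 0.0122. Share from t = 0.00863/0.0122 = 0.709.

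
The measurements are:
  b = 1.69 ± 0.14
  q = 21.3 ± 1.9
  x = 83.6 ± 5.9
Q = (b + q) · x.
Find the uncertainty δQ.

Let u = b + q = 23.0. δu = √(δb² + δq²) = √(0.0196 + 3.61) = 1.91, so δu/u = 0.0829.
Q is then a monomial in u, x:
δQ/Q = √((δu/u)² + (1·δx/x)²) = √(0.00687 + 0.00498) = 0.109
Q = 1920, so δQ = 0.109 × 1920 = 209.

209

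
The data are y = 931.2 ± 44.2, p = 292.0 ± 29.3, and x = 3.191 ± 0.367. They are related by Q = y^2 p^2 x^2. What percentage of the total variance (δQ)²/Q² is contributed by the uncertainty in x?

51.8%

(δQ/Q)² = (2·δy/y)² + (2·δp/p)² + (2·δx/x)²
  y term: (2×0.0475)² = 0.00901
  p term: (2×0.100)² = 0.0403
  x term: (2×0.115)² = 0.0529
Total = 0.102. Share from x = 0.0529/0.102 = 0.518.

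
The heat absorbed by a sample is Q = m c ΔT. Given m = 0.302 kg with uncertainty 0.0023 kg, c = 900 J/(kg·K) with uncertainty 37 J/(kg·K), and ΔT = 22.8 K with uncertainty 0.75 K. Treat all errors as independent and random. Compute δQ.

330 J

Q is a product of powers, so relative uncertainties combine in quadrature:
  (1·δm/m)² = (1×0.00762)² = 5.8e-05;  (1·δc/c)² = (1×0.0411)² = 0.00169;  (1·δΔT/ΔT)² = (1×0.0329)² = 0.00108
δQ/Q = √(0.00283) = 0.0532
Q = 6200 J, so δQ = 0.0532 × 6200 = 330 J.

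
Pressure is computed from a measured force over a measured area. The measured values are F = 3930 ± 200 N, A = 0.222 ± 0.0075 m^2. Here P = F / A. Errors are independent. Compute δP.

For a monomial P ∝ F, A^-1, fractional errors add in quadrature:
  (1·δF/F)² = (1×0.0509)² = 0.00259;  (-1·δA/A)² = (-1×0.0338)² = 0.00114
δP/P = √(0.00373) = 0.0611
P = 17700 Pa, so δP = 0.0611 × 17700 = 1080 Pa.

1080 Pa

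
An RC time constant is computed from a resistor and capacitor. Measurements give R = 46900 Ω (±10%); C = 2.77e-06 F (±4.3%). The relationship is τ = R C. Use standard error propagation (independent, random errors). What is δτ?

Each factor contributes (exponent × relative error)² to (δτ/τ)²:
  (1·δR/R)² = (1×0.100)² = 0.0100;  (1·δC/C)² = (1×0.0430)² = 0.00185
δτ/τ = √(0.0118) = 0.109
τ = 0.130 s, so δτ = 0.109 × 0.130 = 0.0141 s.

0.0141 s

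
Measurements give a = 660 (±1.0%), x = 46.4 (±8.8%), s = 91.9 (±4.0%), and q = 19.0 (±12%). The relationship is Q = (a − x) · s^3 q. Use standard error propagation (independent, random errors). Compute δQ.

Let u = a − x = 614. δu = √(δa² + δx²) = √(43.6 + 16.7) = 7.76, so δu/u = 0.0126.
Q is then a monomial in u, s, q:
δQ/Q = √((δu/u)² + (3·δs/s)² + (1·δq/q)²) = √(0.000160 + 0.0144 + 0.0144) = 0.170
Q = 9.05e+09, so δQ = 0.170 × 9.05e+09 = 1.54e+09.

1.54e+09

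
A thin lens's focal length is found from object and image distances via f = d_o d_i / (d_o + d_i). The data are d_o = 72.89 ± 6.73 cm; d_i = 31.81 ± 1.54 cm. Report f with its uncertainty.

∂f/∂d_o = (d_i/(d_o+d_i))² = 0.0923;  ∂f/∂d_i = (d_o/(d_o+d_i))² = 0.485
δf = √((∂f/∂d_o · δd_o)² + (∂f/∂d_i · δd_i)²) = √(0.386 + 0.557) = 0.971 cm
f = 22.15 cm.

22.15 ± 0.971 cm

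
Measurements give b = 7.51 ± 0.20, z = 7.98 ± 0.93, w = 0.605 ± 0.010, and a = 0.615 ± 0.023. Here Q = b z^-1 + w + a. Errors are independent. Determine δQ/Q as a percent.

5.33%

Let p = b·z^-1 = 0.941. δp/p = √((1·δb/b)² + (-1·δz/z)²) = √(0.000709 + 0.0136) = 0.120, so δp = 0.113.
Q = p + w + a: δQ = √(δp² + δw² + δa²) = √(0.0127 + 0.000100 + 0.000529) = 0.115
Q = 2.16, so δQ/Q = 0.115/2.16 = 0.0533.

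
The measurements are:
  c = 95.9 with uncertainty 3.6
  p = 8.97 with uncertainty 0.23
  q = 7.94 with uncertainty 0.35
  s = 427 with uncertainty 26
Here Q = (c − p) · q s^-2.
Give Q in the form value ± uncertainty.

Let u = c − p = 86.9. δu = √(δc² + δp²) = √(13.0 + 0.0529) = 3.61, so δu/u = 0.0415.
Q is then a monomial in u, q, s:
δQ/Q = √((δu/u)² + (1·δq/q)² + (-2·δs/s)²) = √(0.00172 + 0.00194 + 0.0148) = 0.136
Q = 0.00379, so δQ = 0.136 × 0.00379 = 0.000515.

0.00379 ± 0.000515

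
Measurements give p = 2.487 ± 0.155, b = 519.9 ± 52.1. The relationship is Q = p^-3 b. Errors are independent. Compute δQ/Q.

0.212

Q is a product of powers, so relative uncertainties combine in quadrature:
  (-3·δp/p)² = (-3×0.0623)² = 0.0350;  (1·δb/b)² = (1×0.100)² = 0.0100
δQ/Q = √(0.0450) = 0.212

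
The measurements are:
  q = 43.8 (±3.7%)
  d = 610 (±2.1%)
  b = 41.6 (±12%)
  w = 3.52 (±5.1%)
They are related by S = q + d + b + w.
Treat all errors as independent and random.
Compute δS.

For a sum/difference, combine absolute errors in quadrature:
  (δq)² = 2.63;  (δd)² = 164;  (δb)² = 24.9;  (δw)² = 0.0322
δS = √(192) = 13.8

13.8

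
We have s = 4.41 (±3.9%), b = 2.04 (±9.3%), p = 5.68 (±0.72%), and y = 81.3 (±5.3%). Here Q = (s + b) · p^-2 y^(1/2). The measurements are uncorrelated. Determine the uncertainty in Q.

0.0899

Let u = s + b = 6.45. δu = √(δs² + δb²) = √(0.0296 + 0.0360) = 0.256, so δu/u = 0.0397.
Q is then a monomial in u, p, y:
δQ/Q = √((δu/u)² + (-2·δp/p)² + (½·δy/y)²) = √(0.00158 + 0.000207 + 0.000702) = 0.0499
Q = 1.80, so δQ = 0.0499 × 1.80 = 0.0899.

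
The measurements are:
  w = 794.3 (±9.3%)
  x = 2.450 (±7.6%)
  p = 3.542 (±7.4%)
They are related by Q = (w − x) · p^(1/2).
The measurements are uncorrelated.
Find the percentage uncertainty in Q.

Let u = w − x = 791.8. δu = √(δw² + δx²) = √(5460 + 0.0347) = 73.9, so δu/u = 0.0933.
Q is then a monomial in u, p:
δQ/Q = √((δu/u)² + (½·δp/p)²) = √(0.00870 + 0.00137) = 0.100

10.0%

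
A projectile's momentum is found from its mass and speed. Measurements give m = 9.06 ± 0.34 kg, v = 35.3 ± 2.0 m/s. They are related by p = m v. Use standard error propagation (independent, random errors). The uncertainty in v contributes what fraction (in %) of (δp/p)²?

(δp/p)² = (1·δm/m)² + (1·δv/v)²
  m term: (1×0.0375)² = 0.00141
  v term: (1×0.0567)² = 0.00321
Total = 0.00462. Share from v = 0.00321/0.00462 = 0.695.

69.5%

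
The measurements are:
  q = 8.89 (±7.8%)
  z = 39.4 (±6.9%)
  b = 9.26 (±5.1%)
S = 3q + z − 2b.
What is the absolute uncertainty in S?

For a sum/difference, combine absolute errors in quadrature:
  (3·δq)² = 4.33;  (δz)² = 7.39;  (2·δb)² = 0.892
δS = √(12.6) = 3.55

3.55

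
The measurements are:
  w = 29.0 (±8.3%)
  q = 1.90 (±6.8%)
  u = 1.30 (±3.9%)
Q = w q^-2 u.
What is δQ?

For a monomial Q ∝ w, q^-2, u, fractional errors add in quadrature:
  (1·δw/w)² = (1×0.0830)² = 0.00689;  (-2·δq/q)² = (-2×0.0680)² = 0.0185;  (1·δu/u)² = (1×0.0390)² = 0.00152
δQ/Q = √(0.0269) = 0.164
Q = 10.4, so δQ = 0.164 × 10.4 = 1.71.

1.71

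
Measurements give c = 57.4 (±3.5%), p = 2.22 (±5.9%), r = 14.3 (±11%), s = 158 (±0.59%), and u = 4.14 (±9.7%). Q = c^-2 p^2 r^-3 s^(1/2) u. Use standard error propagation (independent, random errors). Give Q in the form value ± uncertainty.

(2.66 ± 0.986) × 10^-5

Q is a product of powers, so relative uncertainties combine in quadrature:
  (-2·δc/c)² = (-2×0.0350)² = 0.00490;  (2·δp/p)² = (2×0.0590)² = 0.0139;  (-3·δr/r)² = (-3×0.110)² = 0.109;  (½·δs/s)² = (0.5×0.00590)² = 8.7e-06;  (1·δu/u)² = (1×0.0970)² = 0.00941
δQ/Q = √(0.137) = 0.370
Q = 2.66e-05, so δQ = 0.370 × 2.66e-05 = 9.86e-06.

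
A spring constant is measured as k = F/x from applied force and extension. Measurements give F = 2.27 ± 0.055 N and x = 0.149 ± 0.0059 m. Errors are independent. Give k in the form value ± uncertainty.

15.2 ± 0.707 N/m

Products/powers → add relative errors in quadrature, weighted by exponent:
  (1·δF/F)² = (1×0.0242)² = 0.000587;  (-1·δx/x)² = (-1×0.0396)² = 0.00157
δk/k = √(0.00215) = 0.0464
k = 15.2 N/m, so δk = 0.0464 × 15.2 = 0.707 N/m.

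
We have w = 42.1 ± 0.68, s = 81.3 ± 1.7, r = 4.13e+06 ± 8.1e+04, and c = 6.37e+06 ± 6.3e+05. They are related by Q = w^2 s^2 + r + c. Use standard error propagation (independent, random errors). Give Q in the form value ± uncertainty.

Let p = w^2·s^2 = 1.17e+07. δp/p = √((2·δw/w)² + (2·δs/s)²) = √(0.00104 + 0.00175) = 0.0528, so δp = 6.19e+05.
Q = p + r + c: δQ = √(δp² + δr² + δc²) = √(3.83e+11 + 6.56e+09 + 3.97e+11) = 8.87e+05
Q = 2.22e+07.

(2.22 ± 0.0887) × 10^7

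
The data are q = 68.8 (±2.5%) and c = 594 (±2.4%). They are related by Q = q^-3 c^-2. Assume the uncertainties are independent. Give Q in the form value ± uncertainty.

(8.70 ± 0.775) × 10^-12

Since Q is a product/quotient, work with relative uncertainties:
  (-3·δq/q)² = (-3×0.0250)² = 0.00563;  (-2·δc/c)² = (-2×0.0240)² = 0.00230
δQ/Q = √(0.00793) = 0.0890
Q = 8.7e-12, so δQ = 0.0890 × 8.7e-12 = 7.75e-13.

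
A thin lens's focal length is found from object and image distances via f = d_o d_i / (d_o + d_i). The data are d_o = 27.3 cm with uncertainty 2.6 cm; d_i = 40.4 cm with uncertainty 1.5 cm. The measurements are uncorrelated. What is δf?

0.957 cm

∂f/∂d_o = (d_i/(d_o+d_i))² = 0.356;  ∂f/∂d_i = (d_o/(d_o+d_i))² = 0.163
δf = √((∂f/∂d_o · δd_o)² + (∂f/∂d_i · δd_i)²) = √(0.857 + 0.0595) = 0.957 cm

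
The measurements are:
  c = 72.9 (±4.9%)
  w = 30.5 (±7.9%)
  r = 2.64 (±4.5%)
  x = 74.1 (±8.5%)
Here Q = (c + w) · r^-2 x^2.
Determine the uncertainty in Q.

16000

Let u = c + w = 103. δu = √(δc² + δw²) = √(12.8 + 5.81) = 4.31, so δu/u = 0.0417.
Q is then a monomial in u, r, x:
δQ/Q = √((δu/u)² + (-2·δr/r)² + (2·δx/x)²) = √(0.00174 + 0.00810 + 0.0289) = 0.197
Q = 81500, so δQ = 0.197 × 81500 = 16000.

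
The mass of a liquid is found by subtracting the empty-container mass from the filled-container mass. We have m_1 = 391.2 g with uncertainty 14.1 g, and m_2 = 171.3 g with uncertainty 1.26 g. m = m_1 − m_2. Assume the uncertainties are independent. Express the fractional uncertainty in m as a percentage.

Each term contributes (cᵢ δxᵢ)² to (δm)²:
  (δm_1)² = 199;  (δm_2)² = 1.59
δm = √(200) = 14.2 g
m = 219.9 g, so δm/m = 14.2/219.9 = 0.0644.

6.44%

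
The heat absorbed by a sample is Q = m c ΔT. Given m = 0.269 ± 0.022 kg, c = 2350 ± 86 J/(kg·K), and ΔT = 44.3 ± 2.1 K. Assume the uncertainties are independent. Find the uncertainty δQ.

Each factor contributes (exponent × relative error)² to (δQ/Q)²:
  (1·δm/m)² = (1×0.0818)² = 0.00669;  (1·δc/c)² = (1×0.0366)² = 0.00134;  (1·δΔT/ΔT)² = (1×0.0474)² = 0.00225
δQ/Q = √(0.0103) = 0.101
Q = 28000 J, so δQ = 0.101 × 28000 = 2840 J.

2840 J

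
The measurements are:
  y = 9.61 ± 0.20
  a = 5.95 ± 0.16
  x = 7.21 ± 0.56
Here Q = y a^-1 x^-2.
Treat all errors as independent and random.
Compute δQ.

For a monomial Q ∝ y, a^-1, x^-2, fractional errors add in quadrature:
  (1·δy/y)² = (1×0.0208)² = 0.000433;  (-1·δa/a)² = (-1×0.0269)² = 0.000723;  (-2·δx/x)² = (-2×0.0777)² = 0.0241
δQ/Q = √(0.0253) = 0.159
Q = 0.0311, so δQ = 0.159 × 0.0311 = 0.00494.

0.00494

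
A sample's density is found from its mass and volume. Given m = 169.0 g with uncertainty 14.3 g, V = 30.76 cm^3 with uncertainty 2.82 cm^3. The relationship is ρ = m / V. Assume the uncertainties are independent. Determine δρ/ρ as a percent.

12.5%

Products/powers → add relative errors in quadrature, weighted by exponent:
  (1·δm/m)² = (1×0.0846)² = 0.00716;  (-1·δV/V)² = (-1×0.0917)² = 0.00840
δρ/ρ = √(0.0156) = 0.125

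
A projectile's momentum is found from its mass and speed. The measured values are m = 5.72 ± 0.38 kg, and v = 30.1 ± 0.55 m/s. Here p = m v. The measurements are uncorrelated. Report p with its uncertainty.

172 ± 11.9 kg·m/s

Relative error in a monomial: (δp/p)² = Σ (nᵢ · δxᵢ/xᵢ)².
  (1·δm/m)² = (1×0.0664)² = 0.00441;  (1·δv/v)² = (1×0.0183)² = 0.000334
δp/p = √(0.00475) = 0.0689
p = 172 kg·m/s, so δp = 0.0689 × 172 = 11.9 kg·m/s.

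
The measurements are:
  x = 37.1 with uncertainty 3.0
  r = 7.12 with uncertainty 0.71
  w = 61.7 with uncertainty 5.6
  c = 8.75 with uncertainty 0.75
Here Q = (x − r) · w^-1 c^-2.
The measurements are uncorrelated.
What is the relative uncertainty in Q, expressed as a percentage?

Let u = x − r = 30.0. δu = √(δx² + δr²) = √(9.00 + 0.504) = 3.08, so δu/u = 0.103.
Q is then a monomial in u, w, c:
δQ/Q = √((δu/u)² + (-1·δw/w)² + (-2·δc/c)²) = √(0.0106 + 0.00824 + 0.0294) = 0.220

22.0%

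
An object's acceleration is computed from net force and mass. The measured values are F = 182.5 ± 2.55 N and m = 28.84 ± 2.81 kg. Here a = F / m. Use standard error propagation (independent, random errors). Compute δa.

Each factor contributes (exponent × relative error)² to (δa/a)²:
  (1·δF/F)² = (1×0.0140)² = 0.000195;  (-1·δm/m)² = (-1×0.0974)² = 0.00949
δa/a = √(0.00969) = 0.0984
a = 6.328 m/s^2, so δa = 0.0984 × 6.328 = 0.623 m/s^2.

0.623 m/s^2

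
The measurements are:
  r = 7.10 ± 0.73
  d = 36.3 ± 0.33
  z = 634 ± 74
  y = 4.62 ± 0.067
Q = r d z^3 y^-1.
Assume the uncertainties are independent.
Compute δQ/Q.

0.365

Relative error in a monomial: (δQ/Q)² = Σ (nᵢ · δxᵢ/xᵢ)².
  (1·δr/r)² = (1×0.103)² = 0.0106;  (1·δd/d)² = (1×0.00909)² = 8.26e-05;  (3·δz/z)² = (3×0.117)² = 0.123;  (-1·δy/y)² = (-1×0.0145)² = 0.000210
δQ/Q = √(0.133) = 0.365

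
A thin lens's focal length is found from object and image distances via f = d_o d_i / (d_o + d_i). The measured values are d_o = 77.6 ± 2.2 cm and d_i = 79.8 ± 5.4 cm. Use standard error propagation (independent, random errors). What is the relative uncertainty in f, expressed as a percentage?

∂f/∂d_o = (d_i/(d_o+d_i))² = 0.257;  ∂f/∂d_i = (d_o/(d_o+d_i))² = 0.243
δf = √((∂f/∂d_o · δd_o)² + (∂f/∂d_i · δd_i)²) = √(0.320 + 1.72) = 1.43 cm
f = 39.3 cm, so δf/f = 1.43/39.3 = 0.0363.

3.63%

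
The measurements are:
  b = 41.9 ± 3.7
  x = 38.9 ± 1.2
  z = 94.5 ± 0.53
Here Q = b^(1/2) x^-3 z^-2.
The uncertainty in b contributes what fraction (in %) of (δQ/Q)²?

(δQ/Q)² = (½·δb/b)² + (-3·δx/x)² + (-2·δz/z)²
  b term: (0.5×0.0883)² = 0.00195
  x term: (-3×0.0308)² = 0.00856
  z term: (-2×0.00561)² = 0.000126
Total = 0.0106. Share from b = 0.00195/0.0106 = 0.183.

18.3%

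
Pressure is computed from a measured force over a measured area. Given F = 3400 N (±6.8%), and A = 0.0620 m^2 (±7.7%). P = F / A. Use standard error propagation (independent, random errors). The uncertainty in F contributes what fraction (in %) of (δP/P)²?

43.8%

(δP/P)² = (1·δF/F)² + (-1·δA/A)²
  F term: (1×0.0680)² = 0.00462
  A term: (-1×0.0770)² = 0.00593
Total = 0.0106. Share from F = 0.00462/0.0106 = 0.438.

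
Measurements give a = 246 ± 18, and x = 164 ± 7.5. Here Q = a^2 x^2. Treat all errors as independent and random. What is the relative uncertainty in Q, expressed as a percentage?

17.3%

For a monomial Q ∝ a^2, x^2, fractional errors add in quadrature:
  (2·δa/a)² = (2×0.0732)² = 0.0214;  (2·δx/x)² = (2×0.0457)² = 0.00837
δQ/Q = √(0.0298) = 0.173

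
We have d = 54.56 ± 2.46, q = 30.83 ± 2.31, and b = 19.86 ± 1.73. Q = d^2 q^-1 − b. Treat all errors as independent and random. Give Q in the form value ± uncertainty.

76.70 ± 11.5

Let p = d^2·q^-1 = 96.56. δp/p = √((2·δd/d)² + (-1·δq/q)²) = √(0.00813 + 0.00561) = 0.117, so δp = 11.3.
Q = p − b: δQ = √(δp² + δb²) = √(128 + 2.99) = 11.5
Q = 76.70.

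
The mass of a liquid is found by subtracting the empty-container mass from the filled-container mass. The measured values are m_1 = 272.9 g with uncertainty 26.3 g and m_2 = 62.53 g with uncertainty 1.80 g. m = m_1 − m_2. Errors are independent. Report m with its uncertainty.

m is a linear combination, so absolute uncertainties add in quadrature:
  (δm_1)² = 692;  (δm_2)² = 3.24
δm = √(695) = 26.4 g
m = 210.4 g.

210.4 ± 26.4 g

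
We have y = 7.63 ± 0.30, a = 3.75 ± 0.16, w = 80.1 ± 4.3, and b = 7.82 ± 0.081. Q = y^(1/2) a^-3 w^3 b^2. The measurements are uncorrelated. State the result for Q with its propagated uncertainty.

Q is a product of powers, so relative uncertainties combine in quadrature:
  (½·δy/y)² = (0.5×0.0393)² = 0.000386;  (-3·δa/a)² = (-3×0.0427)² = 0.0164;  (3·δw/w)² = (3×0.0537)² = 0.0259;  (2·δb/b)² = (2×0.0104)² = 0.000429
δQ/Q = √(0.0431) = 0.208
Q = 1.65e+06, so δQ = 0.208 × 1.65e+06 = 3.42e+05.

(1.65 ± 0.342) × 10^6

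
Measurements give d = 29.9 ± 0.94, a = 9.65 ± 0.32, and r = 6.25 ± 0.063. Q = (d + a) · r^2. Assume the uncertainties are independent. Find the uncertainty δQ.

49.7

Let u = d + a = 39.5. δu = √(δd² + δa²) = √(0.884 + 0.102) = 0.993, so δu/u = 0.0251.
Q is then a monomial in u, r:
δQ/Q = √((δu/u)² + (2·δr/r)²) = √(0.000630 + 0.000406) = 0.0322
Q = 1540, so δQ = 0.0322 × 1540 = 49.7.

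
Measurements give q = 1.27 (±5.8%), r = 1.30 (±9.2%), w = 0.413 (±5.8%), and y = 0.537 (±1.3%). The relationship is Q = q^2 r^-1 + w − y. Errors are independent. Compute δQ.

0.185

Let p = q^2·r^-1 = 1.24. δp/p = √((2·δq/q)² + (-1·δr/r)²) = √(0.0135 + 0.00846) = 0.148, so δp = 0.184.
Q = p + w − y: δQ = √(δp² + δw² + δy²) = √(0.0337 + 0.000574 + 4.87e-05) = 0.185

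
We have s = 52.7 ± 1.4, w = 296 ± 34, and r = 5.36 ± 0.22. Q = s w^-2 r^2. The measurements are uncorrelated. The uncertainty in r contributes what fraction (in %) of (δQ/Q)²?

(δQ/Q)² = (1·δs/s)² + (-2·δw/w)² + (2·δr/r)²
  s term: (1×0.0266)² = 0.000706
  w term: (-2×0.115)² = 0.0528
  r term: (2×0.0410)² = 0.00674
Total = 0.0602. Share from r = 0.00674/0.0602 = 0.112.

11.2%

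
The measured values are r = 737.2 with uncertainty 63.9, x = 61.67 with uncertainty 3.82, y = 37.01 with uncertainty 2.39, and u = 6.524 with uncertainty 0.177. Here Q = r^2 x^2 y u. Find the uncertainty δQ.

Each factor contributes (exponent × relative error)² to (δQ/Q)²:
  (2·δr/r)² = (2×0.0867)² = 0.0301;  (2·δx/x)² = (2×0.0619)² = 0.0153;  (1·δy/y)² = (1×0.0646)² = 0.00417;  (1·δu/u)² = (1×0.0271)² = 0.000736
δQ/Q = √(0.0503) = 0.224
Q = 4.991e+11, so δQ = 0.224 × 4.991e+11 = 1.12e+11.

1.12e+11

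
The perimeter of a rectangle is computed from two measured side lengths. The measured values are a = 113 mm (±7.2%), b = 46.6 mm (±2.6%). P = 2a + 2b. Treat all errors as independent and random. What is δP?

Absolute uncertainties add in quadrature for a linear combination:
  (2·δa)² = 265;  (2·δb)² = 5.87
δP = √(271) = 16.5 mm

16.5 mm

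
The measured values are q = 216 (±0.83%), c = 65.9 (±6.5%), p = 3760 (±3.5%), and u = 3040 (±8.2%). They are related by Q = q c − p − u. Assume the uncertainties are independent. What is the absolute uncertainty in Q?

Let w = q·c = 14200. δw/w = √((1·δq/q)² + (1·δc/c)²) = √(6.89e-05 + 0.00423) = 0.0655, so δw = 933.
Q = w − p − u: δQ = √(δw² + δp² + δu²) = √(8.7e+05 + 17300 + 62100) = 974

974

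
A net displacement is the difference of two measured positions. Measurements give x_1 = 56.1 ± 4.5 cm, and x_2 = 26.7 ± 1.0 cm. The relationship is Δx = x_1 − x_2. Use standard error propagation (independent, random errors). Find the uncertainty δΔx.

4.61 cm

Absolute uncertainties add in quadrature for a linear combination:
  (δx_1)² = 20.2;  (δx_2)² = 1.00
δΔx = √(21.2) = 4.61 cm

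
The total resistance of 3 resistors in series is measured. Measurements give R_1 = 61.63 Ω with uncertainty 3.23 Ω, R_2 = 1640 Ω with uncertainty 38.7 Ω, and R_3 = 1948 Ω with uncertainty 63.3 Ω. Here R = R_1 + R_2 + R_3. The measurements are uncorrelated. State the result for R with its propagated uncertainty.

R is a linear combination, so absolute uncertainties add in quadrature:
  (δR_1)² = 10.4;  (δR_2)² = 1500;  (δR_3)² = 4010
δR = √(5520) = 74.3 Ω
R = 3650 Ω.

3650 ± 74.3 Ω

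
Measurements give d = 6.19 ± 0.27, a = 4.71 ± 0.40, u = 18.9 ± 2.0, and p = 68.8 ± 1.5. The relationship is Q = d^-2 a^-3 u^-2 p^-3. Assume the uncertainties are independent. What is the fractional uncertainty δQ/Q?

Since Q is a product/quotient, work with relative uncertainties:
  (-2·δd/d)² = (-2×0.0436)² = 0.00761;  (-3·δa/a)² = (-3×0.0849)² = 0.0649;  (-2·δu/u)² = (-2×0.106)² = 0.0448;  (-3·δp/p)² = (-3×0.0218)² = 0.00428
δQ/Q = √(0.122) = 0.349

0.349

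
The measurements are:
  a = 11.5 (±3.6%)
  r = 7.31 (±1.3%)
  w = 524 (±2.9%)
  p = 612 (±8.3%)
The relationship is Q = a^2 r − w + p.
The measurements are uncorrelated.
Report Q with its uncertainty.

1050 ± 88.4

Let h = a^2·r = 967. δh/h = √((2·δa/a)² + (1·δr/r)²) = √(0.00518 + 0.000169) = 0.0732, so δh = 70.7.
Q = h − w + p: δQ = √(δh² + δw² + δp²) = √(5000 + 231 + 2580) = 88.4
Q = 1050.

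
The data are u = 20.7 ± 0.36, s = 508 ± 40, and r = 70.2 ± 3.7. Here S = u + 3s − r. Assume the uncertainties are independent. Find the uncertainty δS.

Sums and differences: (δS)² = Σ (cᵢ δxᵢ)².
  (δu)² = 0.130;  (3·δs)² = 14400;  (δr)² = 13.7
δS = √(14400) = 120

120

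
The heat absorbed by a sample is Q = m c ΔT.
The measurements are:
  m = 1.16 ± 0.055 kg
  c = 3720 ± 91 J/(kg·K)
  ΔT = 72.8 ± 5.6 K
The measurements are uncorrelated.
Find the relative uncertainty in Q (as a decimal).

Relative error in a monomial: (δQ/Q)² = Σ (nᵢ · δxᵢ/xᵢ)².
  (1·δm/m)² = (1×0.0474)² = 0.00225;  (1·δc/c)² = (1×0.0245)² = 0.000598;  (1·δΔT/ΔT)² = (1×0.0769)² = 0.00592
δQ/Q = √(0.00876) = 0.0936

0.0936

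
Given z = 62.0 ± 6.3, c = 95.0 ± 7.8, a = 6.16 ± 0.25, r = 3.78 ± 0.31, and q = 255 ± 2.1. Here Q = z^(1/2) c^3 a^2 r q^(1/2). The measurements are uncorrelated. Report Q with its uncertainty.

Products/powers → add relative errors in quadrature, weighted by exponent:
  (½·δz/z)² = (0.5×0.102)² = 0.00258;  (3·δc/c)² = (3×0.0821)² = 0.0607;  (2·δa/a)² = (2×0.0406)² = 0.00659;  (1·δr/r)² = (1×0.0820)² = 0.00673;  (½·δq/q)² = (0.5×0.00824)² = 1.7e-05
δQ/Q = √(0.0766) = 0.277
Q = 1.55e+10, so δQ = 0.277 × 1.55e+10 = 4.28e+09.

(1.55 ± 0.428) × 10^10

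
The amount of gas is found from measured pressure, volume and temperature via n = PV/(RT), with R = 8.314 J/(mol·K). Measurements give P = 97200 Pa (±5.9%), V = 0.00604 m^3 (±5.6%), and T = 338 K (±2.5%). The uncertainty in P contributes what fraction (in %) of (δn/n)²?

(δn/n)² = (1·δP/P)² + (1·δV/V)² + (-1·δT/T)²
  P term: (1×0.0590)² = 0.00348
  V term: (1×0.0560)² = 0.00314
  T term: (-1×0.0250)² = 0.000625
Total = 0.00724. Share from P = 0.00348/0.00724 = 0.481.

48.1%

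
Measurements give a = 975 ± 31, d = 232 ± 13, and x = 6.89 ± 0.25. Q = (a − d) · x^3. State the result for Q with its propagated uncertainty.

(2.43 ± 0.286) × 10^5

Let u = a − d = 743. δu = √(δa² + δd²) = √(961 + 169) = 33.6, so δu/u = 0.0452.
Q is then a monomial in u, x:
δQ/Q = √((δu/u)² + (3·δx/x)²) = √(0.00205 + 0.0118) = 0.118
Q = 2.43e+05, so δQ = 0.118 × 2.43e+05 = 28600.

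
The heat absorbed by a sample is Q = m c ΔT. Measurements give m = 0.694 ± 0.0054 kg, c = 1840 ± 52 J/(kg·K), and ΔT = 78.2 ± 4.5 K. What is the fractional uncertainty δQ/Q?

0.0646

Each factor contributes (exponent × relative error)² to (δQ/Q)²:
  (1·δm/m)² = (1×0.00778)² = 6.05e-05;  (1·δc/c)² = (1×0.0283)² = 0.000799;  (1·δΔT/ΔT)² = (1×0.0575)² = 0.00331
δQ/Q = √(0.00417) = 0.0646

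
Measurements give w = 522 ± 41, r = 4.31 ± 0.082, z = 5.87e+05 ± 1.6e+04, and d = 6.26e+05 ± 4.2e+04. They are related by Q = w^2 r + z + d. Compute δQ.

1.91e+05

Let p = w^2·r = 1.17e+06. δp/p = √((2·δw/w)² + (1·δr/r)²) = √(0.0247 + 0.000362) = 0.158, so δp = 1.86e+05.
Q = p + z + d: δQ = √(δp² + δz² + δd²) = √(3.45e+10 + 2.56e+08 + 1.76e+09) = 1.91e+05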